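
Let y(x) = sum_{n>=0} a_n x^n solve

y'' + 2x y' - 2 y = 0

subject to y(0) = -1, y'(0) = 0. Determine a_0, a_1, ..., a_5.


Ansatz: y(x) = sum_{n>=0} a_n x^n, so y'(x) = sum_{n>=1} n a_n x^(n-1) and y''(x) = sum_{n>=2} n(n-1) a_n x^(n-2).
Substitute into P(x) y'' + Q(x) y' + R(x) y = 0 with P(x) = 1, Q(x) = 2x, R(x) = -2, and match powers of x.
Initial conditions: a_0 = -1, a_1 = 0.
Setting the coefficient of each power of x to zero and solving order by order (substituting the coefficients already found):
  x^0: 2 a_2 - 2 a_0 = 0  ->  2 a_2 = 2 a_0 = -2  ->  a_2 = -1
  x^1: 6 a_3 = 0  ->  a_3 = 0
  x^2: 12 a_4 + 2 a_2 = 0  ->  12 a_4 = -2 a_2 = 2  ->  a_4 = 1/6
  x^3: 20 a_5 + 4 a_3 = 0  ->  20 a_5 = -4 a_3 = 0  ->  a_5 = 0
Truncated series: y(x) = -1 - x^2 + (1/6) x^4 + O(x^6).

a_0 = -1; a_1 = 0; a_2 = -1; a_3 = 0; a_4 = 1/6; a_5 = 0


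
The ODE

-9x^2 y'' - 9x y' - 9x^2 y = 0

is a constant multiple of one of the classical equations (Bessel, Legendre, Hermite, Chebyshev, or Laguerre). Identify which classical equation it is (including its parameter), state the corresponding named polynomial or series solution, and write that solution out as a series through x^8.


All three coefficients share the factor -9; dividing through by -9 gives  x^2 y'' + x y' + x^2 y = 0.
This matches the Bessel equation x^2 y'' + x y' + (x^2 - nu^2) y = 0 with nu^2 = 0, so nu = 0; the solution bounded at x = 0 is J_0(x).
Frobenius at x = 0: indicial roots ±nu; for r = nu the recurrence k(k + 2nu) c_k = -c_{k-2} gives the standard series J_nu(x) = sum_{k>=0} (-1)^k / (k! (k+nu)!) (x/2)^(2k+nu). Evaluate the first 5 terms:
  k = 0: (-1)^0 / (0! * 0! * 2^0) x^0 = 1/(1*1*1) x^0 = (1) x^0
  k = 1: (-1)^1 / (1! * 1! * 2^2) x^2 = -1/(1*1*4) x^2 = (-1/4) x^2
  k = 2: (-1)^2 / (2! * 2! * 2^4) x^4 = 1/(2*2*16) x^4 = (1/64) x^4
  k = 3: (-1)^3 / (3! * 3! * 2^6) x^6 = -1/(6*6*64) x^6 = (-1/2304) x^6
  k = 4: (-1)^4 / (4! * 4! * 2^8) x^8 = 1/(24*24*256) x^8 = (1/147456) x^8
Hence J_0(x) = x^8/147456 - x^6/2304 + x^4/64 - x^2/4 + 1 + ....

J_0(x); series = x^8/147456 - x^6/2304 + x^4/64 - x^2/4 + 1


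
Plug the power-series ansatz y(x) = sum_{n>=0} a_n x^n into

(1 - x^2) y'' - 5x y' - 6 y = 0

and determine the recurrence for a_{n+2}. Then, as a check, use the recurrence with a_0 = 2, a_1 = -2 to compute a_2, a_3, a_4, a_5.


Substitute y = sum_n a_n x^n.
(1 - 1 x^2) y'' contributes (n+2)(n+1) a_{n+2} - n(n-1) a_n at x^n.
-5 x y'(x) contributes -5 n a_n at x^n.
-6 y(x) contributes -6 a_n at x^n.
Matching x^n: (n+2)(n+1) a_{n+2} + (-n(n-1) - 5 n - 6) a_n = 0.
Thus a_{n+2} = (n(n-1) + 5 n + 6) / ((n+1)(n+2)) * a_n.

Check with a_0 = 2, a_1 = -2 (apply the recurrence for n = 0, 1, 2, 3): a_0 = 2, a_1 = -2, a_2 = 6, a_3 = -11/3, a_4 = 9, a_5 = -99/20.

a_(n+2) = (n(n-1) + 5 n + 6) / ((n+1)(n+2)) * a_n; check: a_0 = 2, a_1 = -2, a_2 = 6, a_3 = -11/3, a_4 = 9, a_5 = -99/20


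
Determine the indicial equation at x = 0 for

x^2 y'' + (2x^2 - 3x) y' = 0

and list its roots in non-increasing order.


Divide by x^2 to reach normal form y'' + P_1(x) y' + P_2(x) y = 0 with P_1(x) = 2 - 3/x and P_2(x) = 0.
x = 0 is a singular point because the y'-coefficient 2 - 3/x has a pole at x = 0.
It is a regular singular point because x P_1(x) = p(x) = 2x - 3 and x^2 P_2(x) = q(x) = 0 are polynomials, hence analytic at x = 0.
p(0) = -3,  q(0) = 0.
Indicial equation: r(r-1) + p(0) r + q(0) = 0, i.e. r^2 + (p(0) - 1) r + q(0) = 0, i.e. r^2 - 4 r = 0.
Discriminant: (-4)^2 - 4(0) = 16, so r = (4 ± 4)/2.
Solving: r_1 = 4, r_2 = 0.

indicial: r^2 - 4 r = 0; roots r_1 = 4, r_2 = 0


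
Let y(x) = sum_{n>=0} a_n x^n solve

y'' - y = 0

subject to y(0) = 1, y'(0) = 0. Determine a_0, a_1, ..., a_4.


Ansatz: y(x) = sum_{n>=0} a_n x^n, so y'(x) = sum_{n>=1} n a_n x^(n-1) and y''(x) = sum_{n>=2} n(n-1) a_n x^(n-2).
Substitute into P(x) y'' + Q(x) y' + R(x) y = 0 with P(x) = 1, Q(x) = 0, R(x) = -1, and match powers of x.
Initial conditions: a_0 = 1, a_1 = 0.
Setting the coefficient of each power of x to zero and solving order by order (substituting the coefficients already found):
  x^0: 2 a_2 - a_0 = 0  ->  2 a_2 = a_0 = 1  ->  a_2 = 1/2
  x^1: 6 a_3 - a_1 = 0  ->  6 a_3 = a_1 = 0  ->  a_3 = 0
  x^2: 12 a_4 - a_2 = 0  ->  12 a_4 = a_2 = 1/2  ->  a_4 = 1/24
Truncated series: y(x) = 1 + (1/2) x^2 + (1/24) x^4 + O(x^5).

a_0 = 1; a_1 = 0; a_2 = 1/2; a_3 = 0; a_4 = 1/24


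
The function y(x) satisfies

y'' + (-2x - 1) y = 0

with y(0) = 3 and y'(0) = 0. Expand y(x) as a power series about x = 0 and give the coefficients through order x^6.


Ansatz: y(x) = sum_{n>=0} a_n x^n, so y'(x) = sum_{n>=1} n a_n x^(n-1) and y''(x) = sum_{n>=2} n(n-1) a_n x^(n-2).
Substitute into P(x) y'' + Q(x) y' + R(x) y = 0 with P(x) = 1, Q(x) = 0, R(x) = -2x - 1, and match powers of x.
Initial conditions: a_0 = 3, a_1 = 0.
Setting the coefficient of each power of x to zero and solving order by order (substituting the coefficients already found):
  x^0: 2 a_2 - a_0 = 0  ->  2 a_2 = a_0 = 3  ->  a_2 = 3/2
  x^1: 6 a_3 - a_1 - 2 a_0 = 0  ->  6 a_3 = a_1 + 2 a_0 = 6  ->  a_3 = 1
  x^2: 12 a_4 - a_2 - 2 a_1 = 0  ->  12 a_4 = a_2 + 2 a_1 = 3/2  ->  a_4 = 1/8
  x^3: 20 a_5 - a_3 - 2 a_2 = 0  ->  20 a_5 = a_3 + 2 a_2 = 4  ->  a_5 = 1/5
  x^4: 30 a_6 - a_4 - 2 a_3 = 0  ->  30 a_6 = a_4 + 2 a_3 = 17/8  ->  a_6 = 17/240
Truncated series: y(x) = 3 + (3/2) x^2 + x^3 + (1/8) x^4 + (1/5) x^5 + (17/240) x^6 + O(x^7).

a_0 = 3; a_1 = 0; a_2 = 3/2; a_3 = 1; a_4 = 1/8; a_5 = 1/5; a_6 = 17/240


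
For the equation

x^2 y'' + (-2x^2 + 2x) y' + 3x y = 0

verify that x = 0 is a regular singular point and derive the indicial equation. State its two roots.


Divide by x^2 to reach normal form y'' + P_1(x) y' + P_2(x) y = 0 with P_1(x) = -2 + 2/x and P_2(x) = 3/x.
x = 0 is a singular point because the y'-coefficient -2 + 2/x has a pole at x = 0 and the y-coefficient 3/x has a pole at x = 0.
It is a regular singular point because x P_1(x) = p(x) = 2 - 2x and x^2 P_2(x) = q(x) = 3x are polynomials, hence analytic at x = 0.
p(0) = 2,  q(0) = 0.
Indicial equation: r(r-1) + p(0) r + q(0) = 0, i.e. r^2 + (p(0) - 1) r + q(0) = 0, i.e. r^2 + 1 r = 0.
Discriminant: (1)^2 - 4(0) = 1, so r = (-1 ± 1)/2.
Solving: r_1 = 0, r_2 = -1.

indicial: r^2 + 1 r = 0; roots r_1 = 0, r_2 = -1


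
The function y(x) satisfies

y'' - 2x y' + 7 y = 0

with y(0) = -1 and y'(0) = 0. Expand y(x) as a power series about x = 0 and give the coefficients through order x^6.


Ansatz: y(x) = sum_{n>=0} a_n x^n, so y'(x) = sum_{n>=1} n a_n x^(n-1) and y''(x) = sum_{n>=2} n(n-1) a_n x^(n-2).
Substitute into P(x) y'' + Q(x) y' + R(x) y = 0 with P(x) = 1, Q(x) = -2x, R(x) = 7, and match powers of x.
Initial conditions: a_0 = -1, a_1 = 0.
Setting the coefficient of each power of x to zero and solving order by order (substituting the coefficients already found):
  x^0: 2 a_2 + 7 a_0 = 0  ->  2 a_2 = -7 a_0 = 7  ->  a_2 = 7/2
  x^1: 6 a_3 + 5 a_1 = 0  ->  6 a_3 = -5 a_1 = 0  ->  a_3 = 0
  x^2: 12 a_4 + 3 a_2 = 0  ->  12 a_4 = -3 a_2 = -21/2  ->  a_4 = -7/8
  x^3: 20 a_5 + a_3 = 0  ->  20 a_5 = -a_3 = 0  ->  a_5 = 0
  x^4: 30 a_6 - a_4 = 0  ->  30 a_6 = a_4 = -7/8  ->  a_6 = -7/240
Truncated series: y(x) = -1 + (7/2) x^2 - (7/8) x^4 - (7/240) x^6 + O(x^7).

a_0 = -1; a_1 = 0; a_2 = 7/2; a_3 = 0; a_4 = -7/8; a_5 = 0; a_6 = -7/240


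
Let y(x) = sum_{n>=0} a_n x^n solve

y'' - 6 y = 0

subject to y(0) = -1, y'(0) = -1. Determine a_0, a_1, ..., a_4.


Ansatz: y(x) = sum_{n>=0} a_n x^n, so y'(x) = sum_{n>=1} n a_n x^(n-1) and y''(x) = sum_{n>=2} n(n-1) a_n x^(n-2).
Substitute into P(x) y'' + Q(x) y' + R(x) y = 0 with P(x) = 1, Q(x) = 0, R(x) = -6, and match powers of x.
Initial conditions: a_0 = -1, a_1 = -1.
Setting the coefficient of each power of x to zero and solving order by order (substituting the coefficients already found):
  x^0: 2 a_2 - 6 a_0 = 0  ->  2 a_2 = 6 a_0 = -6  ->  a_2 = -3
  x^1: 6 a_3 - 6 a_1 = 0  ->  6 a_3 = 6 a_1 = -6  ->  a_3 = -1
  x^2: 12 a_4 - 6 a_2 = 0  ->  12 a_4 = 6 a_2 = -18  ->  a_4 = -3/2
Truncated series: y(x) = -1 - x - 3 x^2 - x^3 - (3/2) x^4 + O(x^5).

a_0 = -1; a_1 = -1; a_2 = -3; a_3 = -1; a_4 = -3/2


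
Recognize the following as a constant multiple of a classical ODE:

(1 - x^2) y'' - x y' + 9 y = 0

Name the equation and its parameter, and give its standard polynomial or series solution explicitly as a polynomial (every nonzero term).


The equation is already in a standard form:  (1 - x^2) y'' - x y' + 9 y = 0.
This matches the Chebyshev equation (1 - x^2) y'' - x y' + n^2 y = 0 (note the -x y' term, not -2x y') with n^2 = 9, so n = 3; the polynomial solution is T_3(x).
With y = sum_k a_k x^k, matching x^k gives (k+2)(k+1) a_{k+2} = (k^2 - n^2) a_k = (k - 3)(k + 3) a_k. The right side vanishes at k = 3, so the series with the parity of 3 terminates at degree 3.
Standard normalization: leading coefficient of T_n is 2^(n-1), so a_3 = 2^2 = 4. Work downward with a_k = (k+1)(k+2) a_{k+2} / ((k - 3)(k + 3)):
  a_1 = (2)(3)(4) / ((1 - 3)(1 + 3)) = 24/(-8) = -3
Hence T_3(x) = 4 x^3 - 3 x.

T_3(x); series = 4 x^3 - 3 x


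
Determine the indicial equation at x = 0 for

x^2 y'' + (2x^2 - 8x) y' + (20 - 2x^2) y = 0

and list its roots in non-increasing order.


Divide by x^2 to reach normal form y'' + P_1(x) y' + P_2(x) y = 0 with P_1(x) = 2 - 8/x and P_2(x) = -2 + 20/x^2.
x = 0 is a singular point because the y'-coefficient 2 - 8/x has a pole at x = 0 and the y-coefficient -2 + 20/x^2 has a pole at x = 0.
It is a regular singular point because x P_1(x) = p(x) = 2x - 8 and x^2 P_2(x) = q(x) = 20 - 2x^2 are polynomials, hence analytic at x = 0.
p(0) = -8,  q(0) = 20.
Indicial equation: r(r-1) + p(0) r + q(0) = 0, i.e. r^2 + (p(0) - 1) r + q(0) = 0, i.e. r^2 - 9 r + 20 = 0.
Discriminant: (-9)^2 - 4(20) = 1, so r = (9 ± 1)/2.
Solving: r_1 = 5, r_2 = 4.

indicial: r^2 - 9 r + 20 = 0; roots r_1 = 5, r_2 = 4


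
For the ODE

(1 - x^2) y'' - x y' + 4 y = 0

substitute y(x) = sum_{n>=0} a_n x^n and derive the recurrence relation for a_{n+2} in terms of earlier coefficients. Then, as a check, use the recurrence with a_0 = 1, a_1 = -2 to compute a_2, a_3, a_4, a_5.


Substitute y = sum_n a_n x^n.
(1 - 1 x^2) y'' contributes (n+2)(n+1) a_{n+2} - n(n-1) a_n at x^n.
-x y'(x) contributes -n a_n at x^n.
4 y(x) contributes 4 a_n at x^n.
Matching x^n: (n+2)(n+1) a_{n+2} + (-n(n-1) - n + 4) a_n = 0.
Thus a_{n+2} = (n(n-1) + n - 4) / ((n+1)(n+2)) * a_n.

Check with a_0 = 1, a_1 = -2 (apply the recurrence for n = 0, 1, 2, 3): a_0 = 1, a_1 = -2, a_2 = -2, a_3 = 1, a_4 = 0, a_5 = 1/4.

a_(n+2) = (n(n-1) + n - 4) / ((n+1)(n+2)) * a_n; check: a_0 = 1, a_1 = -2, a_2 = -2, a_3 = 1, a_4 = 0, a_5 = 1/4


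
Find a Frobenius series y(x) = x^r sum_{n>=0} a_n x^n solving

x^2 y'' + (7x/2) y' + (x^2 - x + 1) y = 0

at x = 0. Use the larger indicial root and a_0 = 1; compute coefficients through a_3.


Write in Frobenius form y'' + (p(x)/x) y' + (q(x)/x^2) y = 0:
  p(x) = 7/2,  q(x) = x^2 - x + 1.
Indicial equation: r(r-1) + (7/2) r + (1) = 0 -> roots r_1 = -1/2, r_2 = -2.
Take r = r_1 = -1/2. Let y(x) = x^r sum_{n>=0} a_n x^n with a_0 = 1.
Substitute y = x^r sum a_n x^n and match x^{r+n}. The recurrence is
  D(n) a_n - 1 a_{n-1} + 1 a_{n-2} = 0,  where D(n) = (r+n)(r+n-1) + (7/2)(r+n) + (1).
  a_n = [1 a_{n-1} - 1 a_{n-2}] / D(n).
Since the indicial polynomial factors as (r - r_1)(r - r_2), D(n) = (r_1 + n - r_1)(r_1 + n - r_2) = n(n + 3/2).
Evaluating step by step (a_0 = 1):
  n = 1: D(1) = 1(1 + 3/2) = 5/2; numerator = 1(1) = 1; a_1 = (1)/(5/2) = 2/5
  n = 2: D(2) = 2(2 + 3/2) = 7; numerator = 1(2/5) - 1(1) = -3/5; a_2 = (-3/5)/(7) = -3/35
  n = 3: D(3) = 3(3 + 3/2) = 27/2; numerator = 1(-3/35) - 1(2/5) = -17/35; a_3 = (-17/35)/(27/2) = -34/945

r = -1/2; a_0 = 1; a_1 = 2/5; a_2 = -3/35; a_3 = -34/945


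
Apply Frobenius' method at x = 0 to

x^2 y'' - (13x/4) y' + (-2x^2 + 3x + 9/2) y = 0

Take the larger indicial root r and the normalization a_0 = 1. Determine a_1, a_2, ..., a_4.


Write in Frobenius form y'' + (p(x)/x) y' + (q(x)/x^2) y = 0:
  p(x) = -13/4,  q(x) = -2x^2 + 3x + 9/2.
Indicial equation: r(r-1) + (-13/4) r + (9/2) = 0 -> roots r_1 = 9/4, r_2 = 2.
Take r = r_1 = 9/4. Let y(x) = x^r sum_{n>=0} a_n x^n with a_0 = 1.
Substitute y = x^r sum a_n x^n and match x^{r+n}. The recurrence is
  D(n) a_n + 3 a_{n-1} - 2 a_{n-2} = 0,  where D(n) = (r+n)(r+n-1) + (-13/4)(r+n) + (9/2).
  a_n = [-3 a_{n-1} + 2 a_{n-2}] / D(n).
Since the indicial polynomial factors as (r - r_1)(r - r_2), D(n) = (r_1 + n - r_1)(r_1 + n - r_2) = n(n + 1/4).
Evaluating step by step (a_0 = 1):
  n = 1: D(1) = 1(1 + 1/4) = 5/4; numerator = -3(1) = -3; a_1 = (-3)/(5/4) = -12/5
  n = 2: D(2) = 2(2 + 1/4) = 9/2; numerator = -3(-12/5) + 2(1) = 46/5; a_2 = (46/5)/(9/2) = 92/45
  n = 3: D(3) = 3(3 + 1/4) = 39/4; numerator = -3(92/45) + 2(-12/5) = -164/15; a_3 = (-164/15)/(39/4) = -656/585
  n = 4: D(4) = 4(4 + 1/4) = 17; numerator = -3(-656/585) + 2(92/45) = 872/117; a_4 = (872/117)/(17) = 872/1989

r = 9/4; a_0 = 1; a_1 = -12/5; a_2 = 92/45; a_3 = -656/585; a_4 = 872/1989


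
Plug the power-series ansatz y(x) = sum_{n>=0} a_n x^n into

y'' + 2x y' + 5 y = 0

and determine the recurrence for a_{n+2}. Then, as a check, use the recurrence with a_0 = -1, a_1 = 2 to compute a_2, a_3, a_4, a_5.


Substitute y = sum_n a_n x^n.
y''(x) has coefficient (n+2)(n+1) a_{n+2} at x^n;
2 x y'(x) has coefficient 2 n a_n at x^n (shift);
5 y(x) has coefficient 5 a_n at x^n.
Matching x^n: (n+2)(n+1) a_{n+2} + (2n + 5) a_n = 0.
Thus a_{n+2} = (-2n - 5) / ((n+1)(n+2)) * a_n.

Check with a_0 = -1, a_1 = 2 (apply the recurrence for n = 0, 1, 2, 3): a_0 = -1, a_1 = 2, a_2 = 5/2, a_3 = -7/3, a_4 = -15/8, a_5 = 77/60.

a_(n+2) = (-2n - 5) / ((n+1)(n+2)) * a_n; check: a_0 = -1, a_1 = 2, a_2 = 5/2, a_3 = -7/3, a_4 = -15/8, a_5 = 77/60


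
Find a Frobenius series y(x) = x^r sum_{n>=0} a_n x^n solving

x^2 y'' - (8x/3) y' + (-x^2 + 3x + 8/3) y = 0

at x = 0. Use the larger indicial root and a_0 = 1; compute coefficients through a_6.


Write in Frobenius form y'' + (p(x)/x) y' + (q(x)/x^2) y = 0:
  p(x) = -8/3,  q(x) = -x^2 + 3x + 8/3.
Indicial equation: r(r-1) + (-8/3) r + (8/3) = 0 -> roots r_1 = 8/3, r_2 = 1.
Take r = r_1 = 8/3. Let y(x) = x^r sum_{n>=0} a_n x^n with a_0 = 1.
Substitute y = x^r sum a_n x^n and match x^{r+n}. The recurrence is
  D(n) a_n + 3 a_{n-1} - 1 a_{n-2} = 0,  where D(n) = (r+n)(r+n-1) + (-8/3)(r+n) + (8/3).
  a_n = [-3 a_{n-1} + 1 a_{n-2}] / D(n).
Since the indicial polynomial factors as (r - r_1)(r - r_2), D(n) = (r_1 + n - r_1)(r_1 + n - r_2) = n(n + 5/3).
Evaluating step by step (a_0 = 1):
  n = 1: D(1) = 1(1 + 5/3) = 8/3; numerator = -3(1) = -3; a_1 = (-3)/(8/3) = -9/8
  n = 2: D(2) = 2(2 + 5/3) = 22/3; numerator = -3(-9/8) + 1(1) = 35/8; a_2 = (35/8)/(22/3) = 105/176
  n = 3: D(3) = 3(3 + 5/3) = 14; numerator = -3(105/176) + 1(-9/8) = -513/176; a_3 = (-513/176)/(14) = -513/2464
  n = 4: D(4) = 4(4 + 5/3) = 68/3; numerator = -3(-513/2464) + 1(105/176) = 3009/2464; a_4 = (3009/2464)/(68/3) = 531/9856
  n = 5: D(5) = 5(5 + 5/3) = 100/3; numerator = -3(531/9856) + 1(-513/2464) = -3645/9856; a_5 = (-3645/9856)/(100/3) = -2187/197120
  n = 6: D(6) = 6(6 + 5/3) = 46; numerator = -3(-2187/197120) + 1(531/9856) = 17181/197120; a_6 = (17181/197120)/(46) = 747/394240

r = 8/3; a_0 = 1; a_1 = -9/8; a_2 = 105/176; a_3 = -513/2464; a_4 = 531/9856; a_5 = -2187/197120; a_6 = 747/394240


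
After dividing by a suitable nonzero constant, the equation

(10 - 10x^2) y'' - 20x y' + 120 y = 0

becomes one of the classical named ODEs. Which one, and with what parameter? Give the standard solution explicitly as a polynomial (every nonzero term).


All three coefficients share the factor 10; dividing through by 10 gives  (1 - x^2) y'' - 2x y' + 12 y = 0.
This matches the Legendre equation (1 - x^2) y'' - 2x y' + n(n+1) y = 0 (note the -2x y' term) with n(n+1) = 12, so n = 3; the polynomial solution is P_3(x).
With y = sum_k a_k x^k, matching x^k gives (k+2)(k+1) a_{k+2} = [k(k+1) - n(n+1)] a_k = (k - 3)(k + 4) a_k. The right side vanishes at k = 3, so the series with the parity of 3 terminates at degree 3.
Standard normalization (P_n(1) = 1): leading coefficient (2n)!/(2^n (n!)^2) = 720/(8*36) = 5/2, so a_3 = 5/2. Work downward with a_k = (k+1)(k+2) a_{k+2} / ((k - 3)(k + 4)):
  a_1 = (2)(3)(5/2) / ((1 - 3)(1 + 4)) = 15/(-10) = -3/2
Hence P_3(x) = 5 x^3/2 - 3 x/2.

P_3(x); series = 5 x^3/2 - 3 x/2


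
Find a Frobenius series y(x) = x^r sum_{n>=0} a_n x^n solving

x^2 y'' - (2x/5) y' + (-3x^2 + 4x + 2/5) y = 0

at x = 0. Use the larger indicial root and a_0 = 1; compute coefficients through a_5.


Write in Frobenius form y'' + (p(x)/x) y' + (q(x)/x^2) y = 0:
  p(x) = -2/5,  q(x) = -3x^2 + 4x + 2/5.
Indicial equation: r(r-1) + (-2/5) r + (2/5) = 0 -> roots r_1 = 1, r_2 = 2/5.
Take r = r_1 = 1. Let y(x) = x^r sum_{n>=0} a_n x^n with a_0 = 1.
Substitute y = x^r sum a_n x^n and match x^{r+n}. The recurrence is
  D(n) a_n + 4 a_{n-1} - 3 a_{n-2} = 0,  where D(n) = (r+n)(r+n-1) + (-2/5)(r+n) + (2/5).
  a_n = [-4 a_{n-1} + 3 a_{n-2}] / D(n).
Since the indicial polynomial factors as (r - r_1)(r - r_2), D(n) = (r_1 + n - r_1)(r_1 + n - r_2) = n(n + 3/5).
Evaluating step by step (a_0 = 1):
  n = 1: D(1) = 1(1 + 3/5) = 8/5; numerator = -4(1) = -4; a_1 = (-4)/(8/5) = -5/2
  n = 2: D(2) = 2(2 + 3/5) = 26/5; numerator = -4(-5/2) + 3(1) = 13; a_2 = (13)/(26/5) = 5/2
  n = 3: D(3) = 3(3 + 3/5) = 54/5; numerator = -4(5/2) + 3(-5/2) = -35/2; a_3 = (-35/2)/(54/5) = -175/108
  n = 4: D(4) = 4(4 + 3/5) = 92/5; numerator = -4(-175/108) + 3(5/2) = 755/54; a_4 = (755/54)/(92/5) = 3775/4968
  n = 5: D(5) = 5(5 + 3/5) = 28; numerator = -4(3775/4968) + 3(-175/108) = -19625/2484; a_5 = (-19625/2484)/(28) = -19625/69552

r = 1; a_0 = 1; a_1 = -5/2; a_2 = 5/2; a_3 = -175/108; a_4 = 3775/4968; a_5 = -19625/69552


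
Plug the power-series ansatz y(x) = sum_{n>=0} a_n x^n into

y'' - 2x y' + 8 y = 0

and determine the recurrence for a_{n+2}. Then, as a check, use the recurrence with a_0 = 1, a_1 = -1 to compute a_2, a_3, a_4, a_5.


Substitute y = sum_n a_n x^n.
y''(x) has coefficient (n+2)(n+1) a_{n+2} at x^n;
-2 x y'(x) has coefficient -2 n a_n at x^n (shift);
8 y(x) has coefficient 8 a_n at x^n.
Matching x^n: (n+2)(n+1) a_{n+2} + (-2n + 8) a_n = 0.
Thus a_{n+2} = (2n - 8) / ((n+1)(n+2)) * a_n.

Check with a_0 = 1, a_1 = -1 (apply the recurrence for n = 0, 1, 2, 3): a_0 = 1, a_1 = -1, a_2 = -4, a_3 = 1, a_4 = 4/3, a_5 = -1/10.

a_(n+2) = (2n - 8) / ((n+1)(n+2)) * a_n; check: a_0 = 1, a_1 = -1, a_2 = -4, a_3 = 1, a_4 = 4/3, a_5 = -1/10


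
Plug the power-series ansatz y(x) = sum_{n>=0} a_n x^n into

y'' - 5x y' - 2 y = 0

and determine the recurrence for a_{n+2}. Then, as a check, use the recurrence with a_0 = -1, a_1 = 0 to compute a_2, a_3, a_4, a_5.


Substitute y = sum_n a_n x^n.
y''(x) has coefficient (n+2)(n+1) a_{n+2} at x^n;
-5 x y'(x) has coefficient -5 n a_n at x^n (shift);
-2 y(x) has coefficient -2 a_n at x^n.
Matching x^n: (n+2)(n+1) a_{n+2} + (-5n - 2) a_n = 0.
Thus a_{n+2} = (5n + 2) / ((n+1)(n+2)) * a_n.

Check with a_0 = -1, a_1 = 0 (apply the recurrence for n = 0, 1, 2, 3): a_0 = -1, a_1 = 0, a_2 = -1, a_3 = 0, a_4 = -1, a_5 = 0.

a_(n+2) = (5n + 2) / ((n+1)(n+2)) * a_n; check: a_0 = -1, a_1 = 0, a_2 = -1, a_3 = 0, a_4 = -1, a_5 = 0


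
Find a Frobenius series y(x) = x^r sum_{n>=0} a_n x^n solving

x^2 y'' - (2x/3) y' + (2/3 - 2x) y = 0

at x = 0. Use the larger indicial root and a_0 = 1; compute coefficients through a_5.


Write in Frobenius form y'' + (p(x)/x) y' + (q(x)/x^2) y = 0:
  p(x) = -2/3,  q(x) = 2/3 - 2x.
Indicial equation: r(r-1) + (-2/3) r + (2/3) = 0 -> roots r_1 = 1, r_2 = 2/3.
Take r = r_1 = 1. Let y(x) = x^r sum_{n>=0} a_n x^n with a_0 = 1.
Substitute y = x^r sum a_n x^n and match x^{r+n}. The recurrence is
  D(n) a_n - 2 a_{n-1} = 0,  where D(n) = (r+n)(r+n-1) + (-2/3)(r+n) + (2/3).
  a_n = 2 / D(n) * a_{n-1}.
Since the indicial polynomial factors as (r - r_1)(r - r_2), D(n) = (r_1 + n - r_1)(r_1 + n - r_2) = n(n + 1/3).
Evaluating step by step (a_0 = 1):
  n = 1: D(1) = 1(1 + 1/3) = 4/3; numerator = 2(1) = 2; a_1 = (2)/(4/3) = 3/2
  n = 2: D(2) = 2(2 + 1/3) = 14/3; numerator = 2(3/2) = 3; a_2 = (3)/(14/3) = 9/14
  n = 3: D(3) = 3(3 + 1/3) = 10; numerator = 2(9/14) = 9/7; a_3 = (9/7)/(10) = 9/70
  n = 4: D(4) = 4(4 + 1/3) = 52/3; numerator = 2(9/70) = 9/35; a_4 = (9/35)/(52/3) = 27/1820
  n = 5: D(5) = 5(5 + 1/3) = 80/3; numerator = 2(27/1820) = 27/910; a_5 = (27/910)/(80/3) = 81/72800

r = 1; a_0 = 1; a_1 = 3/2; a_2 = 9/14; a_3 = 9/70; a_4 = 27/1820; a_5 = 81/72800


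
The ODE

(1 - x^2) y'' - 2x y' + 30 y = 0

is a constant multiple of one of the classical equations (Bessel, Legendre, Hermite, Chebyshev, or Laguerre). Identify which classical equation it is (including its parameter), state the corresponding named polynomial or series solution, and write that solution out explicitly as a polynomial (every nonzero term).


The equation is already in a standard form:  (1 - x^2) y'' - 2x y' + 30 y = 0.
This matches the Legendre equation (1 - x^2) y'' - 2x y' + n(n+1) y = 0 (note the -2x y' term) with n(n+1) = 30, so n = 5; the polynomial solution is P_5(x).
With y = sum_k a_k x^k, matching x^k gives (k+2)(k+1) a_{k+2} = [k(k+1) - n(n+1)] a_k = (k - 5)(k + 6) a_k. The right side vanishes at k = 5, so the series with the parity of 5 terminates at degree 5.
Standard normalization (P_n(1) = 1): leading coefficient (2n)!/(2^n (n!)^2) = 3628800/(32*14400) = 63/8, so a_5 = 63/8. Work downward with a_k = (k+1)(k+2) a_{k+2} / ((k - 5)(k + 6)):
  a_3 = (4)(5)(63/8) / ((3 - 5)(3 + 6)) = (315/2)/(-18) = -35/4
  a_1 = (2)(3)(-35/4) / ((1 - 5)(1 + 6)) = (-105/2)/(-28) = 15/8
Hence P_5(x) = 63 x^5/8 - 35 x^3/4 + 15 x/8.

P_5(x); series = 63 x^5/8 - 35 x^3/4 + 15 x/8


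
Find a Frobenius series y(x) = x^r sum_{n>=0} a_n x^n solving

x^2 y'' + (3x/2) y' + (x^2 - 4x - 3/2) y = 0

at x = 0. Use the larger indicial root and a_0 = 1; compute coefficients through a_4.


Write in Frobenius form y'' + (p(x)/x) y' + (q(x)/x^2) y = 0:
  p(x) = 3/2,  q(x) = x^2 - 4x - 3/2.
Indicial equation: r(r-1) + (3/2) r + (-3/2) = 0 -> roots r_1 = 1, r_2 = -3/2.
Take r = r_1 = 1. Let y(x) = x^r sum_{n>=0} a_n x^n with a_0 = 1.
Substitute y = x^r sum a_n x^n and match x^{r+n}. The recurrence is
  D(n) a_n - 4 a_{n-1} + 1 a_{n-2} = 0,  where D(n) = (r+n)(r+n-1) + (3/2)(r+n) + (-3/2).
  a_n = [4 a_{n-1} - 1 a_{n-2}] / D(n).
Since the indicial polynomial factors as (r - r_1)(r - r_2), D(n) = (r_1 + n - r_1)(r_1 + n - r_2) = n(n + 5/2).
Evaluating step by step (a_0 = 1):
  n = 1: D(1) = 1(1 + 5/2) = 7/2; numerator = 4(1) = 4; a_1 = (4)/(7/2) = 8/7
  n = 2: D(2) = 2(2 + 5/2) = 9; numerator = 4(8/7) - 1(1) = 25/7; a_2 = (25/7)/(9) = 25/63
  n = 3: D(3) = 3(3 + 5/2) = 33/2; numerator = 4(25/63) - 1(8/7) = 4/9; a_3 = (4/9)/(33/2) = 8/297
  n = 4: D(4) = 4(4 + 5/2) = 26; numerator = 4(8/297) - 1(25/63) = -601/2079; a_4 = (-601/2079)/(26) = -601/54054

r = 1; a_0 = 1; a_1 = 8/7; a_2 = 25/63; a_3 = 8/297; a_4 = -601/54054


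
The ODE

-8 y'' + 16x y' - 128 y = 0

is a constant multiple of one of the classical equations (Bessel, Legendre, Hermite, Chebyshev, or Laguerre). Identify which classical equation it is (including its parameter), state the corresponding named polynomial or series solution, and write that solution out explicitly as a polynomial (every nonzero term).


All three coefficients share the factor -8; dividing through by -8 gives  y'' - 2x y' + 16 y = 0.
This matches the Hermite equation y'' - 2x y' + 2n y = 0 with 2n = 16, so n = 8; the polynomial solution is H_8(x).
With y = sum_k a_k x^k, matching x^k gives (k+2)(k+1) a_{k+2} = 2(k - n) a_k = 2(k - 8) a_k. The right side vanishes at k = 8, so the series with the parity of 8 terminates at degree 8.
Standard normalization: leading coefficient of H_n is 2^n, so a_8 = 2^8 = 256. Work downward with a_k = (k+1)(k+2) a_{k+2} / (2(k - n)):
  a_6 = (7)(8)(256) / (2(6 - 8)) = 14336/(-4) = -3584
  a_4 = (5)(6)(-3584) / (2(4 - 8)) = -107520/(-8) = 13440
  a_2 = (3)(4)(13440) / (2(2 - 8)) = 161280/(-12) = -13440
  a_0 = (1)(2)(-13440) / (2(0 - 8)) = -26880/(-16) = 1680
Hence H_8(x) = 256 x^8 - 3584 x^6 + 13440 x^4 - 13440 x^2 + 1680.

H_8(x); series = 256 x^8 - 3584 x^6 + 13440 x^4 - 13440 x^2 + 1680


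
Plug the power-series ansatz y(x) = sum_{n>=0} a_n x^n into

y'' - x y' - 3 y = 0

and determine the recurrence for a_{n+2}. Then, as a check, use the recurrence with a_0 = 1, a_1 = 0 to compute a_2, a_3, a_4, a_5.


Substitute y = sum_n a_n x^n.
y''(x) has coefficient (n+2)(n+1) a_{n+2} at x^n;
-x y'(x) has coefficient -n a_n at x^n (shift);
-3 y(x) has coefficient -3 a_n at x^n.
Matching x^n: (n+2)(n+1) a_{n+2} + (-n - 3) a_n = 0.
Thus a_{n+2} = (n + 3) / ((n+1)(n+2)) * a_n.

Check with a_0 = 1, a_1 = 0 (apply the recurrence for n = 0, 1, 2, 3): a_0 = 1, a_1 = 0, a_2 = 3/2, a_3 = 0, a_4 = 5/8, a_5 = 0.

a_(n+2) = (n + 3) / ((n+1)(n+2)) * a_n; check: a_0 = 1, a_1 = 0, a_2 = 3/2, a_3 = 0, a_4 = 5/8, a_5 = 0


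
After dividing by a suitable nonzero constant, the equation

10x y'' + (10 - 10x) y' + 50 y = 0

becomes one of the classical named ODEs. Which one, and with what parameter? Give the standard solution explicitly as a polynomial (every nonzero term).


All three coefficients share the factor 10; dividing through by 10 gives  x y'' + (1 - x) y' + 5 y = 0.
This matches the Laguerre equation x y'' + (1 - x) y' + n y = 0 with n = 5; the polynomial solution is L_5(x).
With y = sum_k a_k x^k, matching x^k gives (k+1)k a_{k+1} + (k+1) a_{k+1} - k a_k + n a_k = 0, i.e. (k+1)^2 a_{k+1} = (k - n) a_k = (k - 5) a_k. The right side vanishes at k = 5, so the series terminates at degree 5.
Standard normalization L_n(0) = 1 gives a_0 = 1. Work upward with a_{k+1} = (k - 5) a_k / (k+1)^2:
  a_1 = (0 - 5)(1) / 1^2 = -5/1 = -5
  a_2 = (1 - 5)(-5) / 2^2 = 20/4 = 5
  a_3 = (2 - 5)(5) / 3^2 = -15/9 = -5/3
  a_4 = (3 - 5)(-5/3) / 4^2 = (10/3)/16 = 5/24
  a_5 = (4 - 5)(5/24) / 5^2 = (-5/24)/25 = -1/120
Hence L_5(x) = -x^5/120 + 5 x^4/24 - 5 x^3/3 + 5 x^2 - 5 x + 1.

L_5(x); series = -x^5/120 + 5 x^4/24 - 5 x^3/3 + 5 x^2 - 5 x + 1


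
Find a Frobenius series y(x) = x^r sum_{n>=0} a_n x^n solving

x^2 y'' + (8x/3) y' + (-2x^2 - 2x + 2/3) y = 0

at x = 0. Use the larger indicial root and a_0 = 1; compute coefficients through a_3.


Write in Frobenius form y'' + (p(x)/x) y' + (q(x)/x^2) y = 0:
  p(x) = 8/3,  q(x) = -2x^2 - 2x + 2/3.
Indicial equation: r(r-1) + (8/3) r + (2/3) = 0 -> roots r_1 = -2/3, r_2 = -1.
Take r = r_1 = -2/3. Let y(x) = x^r sum_{n>=0} a_n x^n with a_0 = 1.
Substitute y = x^r sum a_n x^n and match x^{r+n}. The recurrence is
  D(n) a_n - 2 a_{n-1} - 2 a_{n-2} = 0,  where D(n) = (r+n)(r+n-1) + (8/3)(r+n) + (2/3).
  a_n = [2 a_{n-1} + 2 a_{n-2}] / D(n).
Since the indicial polynomial factors as (r - r_1)(r - r_2), D(n) = (r_1 + n - r_1)(r_1 + n - r_2) = n(n + 1/3).
Evaluating step by step (a_0 = 1):
  n = 1: D(1) = 1(1 + 1/3) = 4/3; numerator = 2(1) = 2; a_1 = (2)/(4/3) = 3/2
  n = 2: D(2) = 2(2 + 1/3) = 14/3; numerator = 2(3/2) + 2(1) = 5; a_2 = (5)/(14/3) = 15/14
  n = 3: D(3) = 3(3 + 1/3) = 10; numerator = 2(15/14) + 2(3/2) = 36/7; a_3 = (36/7)/(10) = 18/35

r = -2/3; a_0 = 1; a_1 = 3/2; a_2 = 15/14; a_3 = 18/35


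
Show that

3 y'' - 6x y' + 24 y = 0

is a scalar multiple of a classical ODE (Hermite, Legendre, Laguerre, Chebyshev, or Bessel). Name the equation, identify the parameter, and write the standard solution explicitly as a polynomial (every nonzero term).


All three coefficients share the factor 3; dividing through by 3 gives  y'' - 2x y' + 8 y = 0.
This matches the Hermite equation y'' - 2x y' + 2n y = 0 with 2n = 8, so n = 4; the polynomial solution is H_4(x).
With y = sum_k a_k x^k, matching x^k gives (k+2)(k+1) a_{k+2} = 2(k - n) a_k = 2(k - 4) a_k. The right side vanishes at k = 4, so the series with the parity of 4 terminates at degree 4.
Standard normalization: leading coefficient of H_n is 2^n, so a_4 = 2^4 = 16. Work downward with a_k = (k+1)(k+2) a_{k+2} / (2(k - n)):
  a_2 = (3)(4)(16) / (2(2 - 4)) = 192/(-4) = -48
  a_0 = (1)(2)(-48) / (2(0 - 4)) = -96/(-8) = 12
Hence H_4(x) = 16 x^4 - 48 x^2 + 12.

H_4(x); series = 16 x^4 - 48 x^2 + 12


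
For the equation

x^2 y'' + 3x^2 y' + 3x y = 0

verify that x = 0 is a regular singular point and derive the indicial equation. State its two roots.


Divide by x^2 to reach normal form y'' + P_1(x) y' + P_2(x) y = 0 with P_1(x) = 3 and P_2(x) = 3/x.
x = 0 is a singular point because the y-coefficient 3/x has a pole at x = 0.
It is a regular singular point because x P_1(x) = p(x) = 3x and x^2 P_2(x) = q(x) = 3x are polynomials, hence analytic at x = 0.
p(0) = 0,  q(0) = 0.
Indicial equation: r(r-1) + p(0) r + q(0) = 0, i.e. r^2 + (p(0) - 1) r + q(0) = 0, i.e. r^2 - 1 r = 0.
Discriminant: (-1)^2 - 4(0) = 1, so r = (1 ± 1)/2.
Solving: r_1 = 1, r_2 = 0.

indicial: r^2 - 1 r = 0; roots r_1 = 1, r_2 = 0


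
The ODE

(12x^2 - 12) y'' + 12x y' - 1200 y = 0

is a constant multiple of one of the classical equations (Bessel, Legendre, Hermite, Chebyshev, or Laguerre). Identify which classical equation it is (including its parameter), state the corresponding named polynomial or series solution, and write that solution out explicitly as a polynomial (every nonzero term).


All three coefficients share the factor -12; dividing through by -12 gives  (1 - x^2) y'' - x y' + 100 y = 0.
This matches the Chebyshev equation (1 - x^2) y'' - x y' + n^2 y = 0 (note the -x y' term, not -2x y') with n^2 = 100, so n = 10; the polynomial solution is T_10(x).
With y = sum_k a_k x^k, matching x^k gives (k+2)(k+1) a_{k+2} = (k^2 - n^2) a_k = (k - 10)(k + 10) a_k. The right side vanishes at k = 10, so the series with the parity of 10 terminates at degree 10.
Standard normalization: leading coefficient of T_n is 2^(n-1), so a_10 = 2^9 = 512. Work downward with a_k = (k+1)(k+2) a_{k+2} / ((k - 10)(k + 10)):
  a_8 = (9)(10)(512) / ((8 - 10)(8 + 10)) = 46080/(-36) = -1280
  a_6 = (7)(8)(-1280) / ((6 - 10)(6 + 10)) = -71680/(-64) = 1120
  a_4 = (5)(6)(1120) / ((4 - 10)(4 + 10)) = 33600/(-84) = -400
  a_2 = (3)(4)(-400) / ((2 - 10)(2 + 10)) = -4800/(-96) = 50
  a_0 = (1)(2)(50) / ((0 - 10)(0 + 10)) = 100/(-100) = -1
Hence T_10(x) = 512 x^10 - 1280 x^8 + 1120 x^6 - 400 x^4 + 50 x^2 - 1.

T_10(x); series = 512 x^10 - 1280 x^8 + 1120 x^6 - 400 x^4 + 50 x^2 - 1


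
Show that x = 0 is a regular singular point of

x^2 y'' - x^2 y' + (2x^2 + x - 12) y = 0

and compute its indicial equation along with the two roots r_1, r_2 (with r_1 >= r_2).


Divide by x^2 to reach normal form y'' + P_1(x) y' + P_2(x) y = 0 with P_1(x) = -1 and P_2(x) = 2 + 1/x - 12/x^2.
x = 0 is a singular point because the y-coefficient 2 + 1/x - 12/x^2 has a pole at x = 0.
It is a regular singular point because x P_1(x) = p(x) = -x and x^2 P_2(x) = q(x) = 2x^2 + x - 12 are polynomials, hence analytic at x = 0.
p(0) = 0,  q(0) = -12.
Indicial equation: r(r-1) + p(0) r + q(0) = 0, i.e. r^2 + (p(0) - 1) r + q(0) = 0, i.e. r^2 - 1 r - 12 = 0.
Discriminant: (-1)^2 - 4(-12) = 49, so r = (1 ± 7)/2.
Solving: r_1 = 4, r_2 = -3.

indicial: r^2 - 1 r - 12 = 0; roots r_1 = 4, r_2 = -3


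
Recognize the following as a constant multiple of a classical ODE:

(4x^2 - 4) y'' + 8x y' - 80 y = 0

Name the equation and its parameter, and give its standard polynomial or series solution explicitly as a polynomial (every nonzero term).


All three coefficients share the factor -4; dividing through by -4 gives  (1 - x^2) y'' - 2x y' + 20 y = 0.
This matches the Legendre equation (1 - x^2) y'' - 2x y' + n(n+1) y = 0 (note the -2x y' term) with n(n+1) = 20, so n = 4; the polynomial solution is P_4(x).
With y = sum_k a_k x^k, matching x^k gives (k+2)(k+1) a_{k+2} = [k(k+1) - n(n+1)] a_k = (k - 4)(k + 5) a_k. The right side vanishes at k = 4, so the series with the parity of 4 terminates at degree 4.
Standard normalization (P_n(1) = 1): leading coefficient (2n)!/(2^n (n!)^2) = 40320/(16*576) = 35/8, so a_4 = 35/8. Work downward with a_k = (k+1)(k+2) a_{k+2} / ((k - 4)(k + 5)):
  a_2 = (3)(4)(35/8) / ((2 - 4)(2 + 5)) = (105/2)/(-14) = -15/4
  a_0 = (1)(2)(-15/4) / ((0 - 4)(0 + 5)) = (-15/2)/(-20) = 3/8
Hence P_4(x) = 35 x^4/8 - 15 x^2/4 + 3/8.

P_4(x); series = 35 x^4/8 - 15 x^2/4 + 3/8


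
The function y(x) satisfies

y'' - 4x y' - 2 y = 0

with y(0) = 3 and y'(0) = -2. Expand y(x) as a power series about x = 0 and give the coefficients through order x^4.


Ansatz: y(x) = sum_{n>=0} a_n x^n, so y'(x) = sum_{n>=1} n a_n x^(n-1) and y''(x) = sum_{n>=2} n(n-1) a_n x^(n-2).
Substitute into P(x) y'' + Q(x) y' + R(x) y = 0 with P(x) = 1, Q(x) = -4x, R(x) = -2, and match powers of x.
Initial conditions: a_0 = 3, a_1 = -2.
Setting the coefficient of each power of x to zero and solving order by order (substituting the coefficients already found):
  x^0: 2 a_2 - 2 a_0 = 0  ->  2 a_2 = 2 a_0 = 6  ->  a_2 = 3
  x^1: 6 a_3 - 6 a_1 = 0  ->  6 a_3 = 6 a_1 = -12  ->  a_3 = -2
  x^2: 12 a_4 - 10 a_2 = 0  ->  12 a_4 = 10 a_2 = 30  ->  a_4 = 5/2
Truncated series: y(x) = 3 - 2 x + 3 x^2 - 2 x^3 + (5/2) x^4 + O(x^5).

a_0 = 3; a_1 = -2; a_2 = 3; a_3 = -2; a_4 = 5/2


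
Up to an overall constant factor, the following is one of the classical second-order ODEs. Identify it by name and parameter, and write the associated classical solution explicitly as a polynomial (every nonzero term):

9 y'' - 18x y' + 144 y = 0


All three coefficients share the factor 9; dividing through by 9 gives  y'' - 2x y' + 16 y = 0.
This matches the Hermite equation y'' - 2x y' + 2n y = 0 with 2n = 16, so n = 8; the polynomial solution is H_8(x).
With y = sum_k a_k x^k, matching x^k gives (k+2)(k+1) a_{k+2} = 2(k - n) a_k = 2(k - 8) a_k. The right side vanishes at k = 8, so the series with the parity of 8 terminates at degree 8.
Standard normalization: leading coefficient of H_n is 2^n, so a_8 = 2^8 = 256. Work downward with a_k = (k+1)(k+2) a_{k+2} / (2(k - n)):
  a_6 = (7)(8)(256) / (2(6 - 8)) = 14336/(-4) = -3584
  a_4 = (5)(6)(-3584) / (2(4 - 8)) = -107520/(-8) = 13440
  a_2 = (3)(4)(13440) / (2(2 - 8)) = 161280/(-12) = -13440
  a_0 = (1)(2)(-13440) / (2(0 - 8)) = -26880/(-16) = 1680
Hence H_8(x) = 256 x^8 - 3584 x^6 + 13440 x^4 - 13440 x^2 + 1680.

H_8(x); series = 256 x^8 - 3584 x^6 + 13440 x^4 - 13440 x^2 + 1680


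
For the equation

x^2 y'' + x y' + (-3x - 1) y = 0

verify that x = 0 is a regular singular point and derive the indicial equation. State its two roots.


Divide by x^2 to reach normal form y'' + P_1(x) y' + P_2(x) y = 0 with P_1(x) = 1/x and P_2(x) = -3/x - 1/x^2.
x = 0 is a singular point because the y'-coefficient 1/x has a pole at x = 0 and the y-coefficient -3/x - 1/x^2 has a pole at x = 0.
It is a regular singular point because x P_1(x) = p(x) = 1 and x^2 P_2(x) = q(x) = -3x - 1 are polynomials, hence analytic at x = 0.
p(0) = 1,  q(0) = -1.
Indicial equation: r(r-1) + p(0) r + q(0) = 0, i.e. r^2 + (p(0) - 1) r + q(0) = 0, i.e. r^2 - 1 = 0.
Discriminant: (0)^2 - 4(-1) = 4, so r = (0 ± 2)/2.
Solving: r_1 = 1, r_2 = -1.

indicial: r^2 - 1 = 0; roots r_1 = 1, r_2 = -1


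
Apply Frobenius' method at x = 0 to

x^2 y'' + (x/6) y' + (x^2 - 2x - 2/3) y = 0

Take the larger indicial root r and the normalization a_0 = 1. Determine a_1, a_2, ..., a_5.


Write in Frobenius form y'' + (p(x)/x) y' + (q(x)/x^2) y = 0:
  p(x) = 1/6,  q(x) = x^2 - 2x - 2/3.
Indicial equation: r(r-1) + (1/6) r + (-2/3) = 0 -> roots r_1 = 4/3, r_2 = -1/2.
Take r = r_1 = 4/3. Let y(x) = x^r sum_{n>=0} a_n x^n with a_0 = 1.
Substitute y = x^r sum a_n x^n and match x^{r+n}. The recurrence is
  D(n) a_n - 2 a_{n-1} + 1 a_{n-2} = 0,  where D(n) = (r+n)(r+n-1) + (1/6)(r+n) + (-2/3).
  a_n = [2 a_{n-1} - 1 a_{n-2}] / D(n).
Since the indicial polynomial factors as (r - r_1)(r - r_2), D(n) = (r_1 + n - r_1)(r_1 + n - r_2) = n(n + 11/6).
Evaluating step by step (a_0 = 1):
  n = 1: D(1) = 1(1 + 11/6) = 17/6; numerator = 2(1) = 2; a_1 = (2)/(17/6) = 12/17
  n = 2: D(2) = 2(2 + 11/6) = 23/3; numerator = 2(12/17) - 1(1) = 7/17; a_2 = (7/17)/(23/3) = 21/391
  n = 3: D(3) = 3(3 + 11/6) = 29/2; numerator = 2(21/391) - 1(12/17) = -234/391; a_3 = (-234/391)/(29/2) = -468/11339
  n = 4: D(4) = 4(4 + 11/6) = 70/3; numerator = 2(-468/11339) - 1(21/391) = -1545/11339; a_4 = (-1545/11339)/(70/3) = -927/158746
  n = 5: D(5) = 5(5 + 11/6) = 205/6; numerator = 2(-927/158746) - 1(-468/11339) = 81/2737; a_5 = (81/2737)/(205/6) = 486/561085

r = 4/3; a_0 = 1; a_1 = 12/17; a_2 = 21/391; a_3 = -468/11339; a_4 = -927/158746; a_5 = 486/561085


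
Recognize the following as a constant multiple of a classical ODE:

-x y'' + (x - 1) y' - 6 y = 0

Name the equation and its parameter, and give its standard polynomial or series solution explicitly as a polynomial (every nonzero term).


All three coefficients share the factor -1; dividing through by -1 gives  x y'' + (1 - x) y' + 6 y = 0.
This matches the Laguerre equation x y'' + (1 - x) y' + n y = 0 with n = 6; the polynomial solution is L_6(x).
With y = sum_k a_k x^k, matching x^k gives (k+1)k a_{k+1} + (k+1) a_{k+1} - k a_k + n a_k = 0, i.e. (k+1)^2 a_{k+1} = (k - n) a_k = (k - 6) a_k. The right side vanishes at k = 6, so the series terminates at degree 6.
Standard normalization L_n(0) = 1 gives a_0 = 1. Work upward with a_{k+1} = (k - 6) a_k / (k+1)^2:
  a_1 = (0 - 6)(1) / 1^2 = -6/1 = -6
  a_2 = (1 - 6)(-6) / 2^2 = 30/4 = 15/2
  a_3 = (2 - 6)(15/2) / 3^2 = -30/9 = -10/3
  a_4 = (3 - 6)(-10/3) / 4^2 = 10/16 = 5/8
  a_5 = (4 - 6)(5/8) / 5^2 = (-5/4)/25 = -1/20
  a_6 = (5 - 6)(-1/20) / 6^2 = (1/20)/36 = 1/720
Hence L_6(x) = x^6/720 - x^5/20 + 5 x^4/8 - 10 x^3/3 + 15 x^2/2 - 6 x + 1.

L_6(x); series = x^6/720 - x^5/20 + 5 x^4/8 - 10 x^3/3 + 15 x^2/2 - 6 x + 1


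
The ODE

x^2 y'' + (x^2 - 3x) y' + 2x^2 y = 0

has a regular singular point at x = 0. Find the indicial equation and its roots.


Divide by x^2 to reach normal form y'' + P_1(x) y' + P_2(x) y = 0 with P_1(x) = 1 - 3/x and P_2(x) = 2.
x = 0 is a singular point because the y'-coefficient 1 - 3/x has a pole at x = 0.
It is a regular singular point because x P_1(x) = p(x) = x - 3 and x^2 P_2(x) = q(x) = 2x^2 are polynomials, hence analytic at x = 0.
p(0) = -3,  q(0) = 0.
Indicial equation: r(r-1) + p(0) r + q(0) = 0, i.e. r^2 + (p(0) - 1) r + q(0) = 0, i.e. r^2 - 4 r = 0.
Discriminant: (-4)^2 - 4(0) = 16, so r = (4 ± 4)/2.
Solving: r_1 = 4, r_2 = 0.

indicial: r^2 - 4 r = 0; roots r_1 = 4, r_2 = 0


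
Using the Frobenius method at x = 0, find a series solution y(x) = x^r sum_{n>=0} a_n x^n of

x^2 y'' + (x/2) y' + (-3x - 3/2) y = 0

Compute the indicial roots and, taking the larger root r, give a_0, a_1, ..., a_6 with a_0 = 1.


Write in Frobenius form y'' + (p(x)/x) y' + (q(x)/x^2) y = 0:
  p(x) = 1/2,  q(x) = -3x - 3/2.
Indicial equation: r(r-1) + (1/2) r + (-3/2) = 0 -> roots r_1 = 3/2, r_2 = -1.
Take r = r_1 = 3/2. Let y(x) = x^r sum_{n>=0} a_n x^n with a_0 = 1.
Substitute y = x^r sum a_n x^n and match x^{r+n}. The recurrence is
  D(n) a_n - 3 a_{n-1} = 0,  where D(n) = (r+n)(r+n-1) + (1/2)(r+n) + (-3/2).
  a_n = 3 / D(n) * a_{n-1}.
Since the indicial polynomial factors as (r - r_1)(r - r_2), D(n) = (r_1 + n - r_1)(r_1 + n - r_2) = n(n + 5/2).
Evaluating step by step (a_0 = 1):
  n = 1: D(1) = 1(1 + 5/2) = 7/2; numerator = 3(1) = 3; a_1 = (3)/(7/2) = 6/7
  n = 2: D(2) = 2(2 + 5/2) = 9; numerator = 3(6/7) = 18/7; a_2 = (18/7)/(9) = 2/7
  n = 3: D(3) = 3(3 + 5/2) = 33/2; numerator = 3(2/7) = 6/7; a_3 = (6/7)/(33/2) = 4/77
  n = 4: D(4) = 4(4 + 5/2) = 26; numerator = 3(4/77) = 12/77; a_4 = (12/77)/(26) = 6/1001
  n = 5: D(5) = 5(5 + 5/2) = 75/2; numerator = 3(6/1001) = 18/1001; a_5 = (18/1001)/(75/2) = 12/25025
  n = 6: D(6) = 6(6 + 5/2) = 51; numerator = 3(12/25025) = 36/25025; a_6 = (36/25025)/(51) = 12/425425

r = 3/2; a_0 = 1; a_1 = 6/7; a_2 = 2/7; a_3 = 4/77; a_4 = 6/1001; a_5 = 12/25025; a_6 = 12/425425


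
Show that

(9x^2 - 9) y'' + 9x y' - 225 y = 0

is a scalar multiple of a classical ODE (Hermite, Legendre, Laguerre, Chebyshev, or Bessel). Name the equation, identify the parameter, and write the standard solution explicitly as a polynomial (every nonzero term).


All three coefficients share the factor -9; dividing through by -9 gives  (1 - x^2) y'' - x y' + 25 y = 0.
This matches the Chebyshev equation (1 - x^2) y'' - x y' + n^2 y = 0 (note the -x y' term, not -2x y') with n^2 = 25, so n = 5; the polynomial solution is T_5(x).
With y = sum_k a_k x^k, matching x^k gives (k+2)(k+1) a_{k+2} = (k^2 - n^2) a_k = (k - 5)(k + 5) a_k. The right side vanishes at k = 5, so the series with the parity of 5 terminates at degree 5.
Standard normalization: leading coefficient of T_n is 2^(n-1), so a_5 = 2^4 = 16. Work downward with a_k = (k+1)(k+2) a_{k+2} / ((k - 5)(k + 5)):
  a_3 = (4)(5)(16) / ((3 - 5)(3 + 5)) = 320/(-16) = -20
  a_1 = (2)(3)(-20) / ((1 - 5)(1 + 5)) = -120/(-24) = 5
Hence T_5(x) = 16 x^5 - 20 x^3 + 5 x.

T_5(x); series = 16 x^5 - 20 x^3 + 5 x
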